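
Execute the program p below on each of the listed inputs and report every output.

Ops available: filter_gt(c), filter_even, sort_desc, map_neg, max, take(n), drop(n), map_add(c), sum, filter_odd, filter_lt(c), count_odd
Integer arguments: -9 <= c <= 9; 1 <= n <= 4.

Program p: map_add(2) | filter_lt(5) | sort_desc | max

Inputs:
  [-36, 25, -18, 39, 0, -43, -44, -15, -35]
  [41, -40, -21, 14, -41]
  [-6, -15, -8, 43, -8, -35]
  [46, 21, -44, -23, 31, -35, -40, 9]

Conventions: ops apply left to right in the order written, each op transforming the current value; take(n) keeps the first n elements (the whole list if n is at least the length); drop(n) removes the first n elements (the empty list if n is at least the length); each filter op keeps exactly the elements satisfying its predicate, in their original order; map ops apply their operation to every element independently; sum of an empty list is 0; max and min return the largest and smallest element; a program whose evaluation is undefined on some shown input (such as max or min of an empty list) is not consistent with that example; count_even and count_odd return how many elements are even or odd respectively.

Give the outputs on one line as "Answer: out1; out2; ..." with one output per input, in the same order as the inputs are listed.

Execution, op by op:
  [-36, 25, -18, 39, 0, -43, -44, -15, -35] -> [-34, 27, -16, 41, 2, -41, -42, -13, -33] -> [-34, -16, 2, -41, -42, -13, -33] -> [2, -13, -16, -33, -34, -41, -42] -> 2
  [41, -40, -21, 14, -41] -> [43, -38, -19, 16, -39] -> [-38, -19, -39] -> [-19, -38, -39] -> -19
  [-6, -15, -8, 43, -8, -35] -> [-4, -13, -6, 45, -6, -33] -> [-4, -13, -6, -6, -33] -> [-4, -6, -6, -13, -33] -> -4
  [46, 21, -44, -23, 31, -35, -40, 9] -> [48, 23, -42, -21, 33, -33, -38, 11] -> [-42, -21, -33, -38] -> [-21, -33, -38, -42] -> -21

2; -19; -4; -21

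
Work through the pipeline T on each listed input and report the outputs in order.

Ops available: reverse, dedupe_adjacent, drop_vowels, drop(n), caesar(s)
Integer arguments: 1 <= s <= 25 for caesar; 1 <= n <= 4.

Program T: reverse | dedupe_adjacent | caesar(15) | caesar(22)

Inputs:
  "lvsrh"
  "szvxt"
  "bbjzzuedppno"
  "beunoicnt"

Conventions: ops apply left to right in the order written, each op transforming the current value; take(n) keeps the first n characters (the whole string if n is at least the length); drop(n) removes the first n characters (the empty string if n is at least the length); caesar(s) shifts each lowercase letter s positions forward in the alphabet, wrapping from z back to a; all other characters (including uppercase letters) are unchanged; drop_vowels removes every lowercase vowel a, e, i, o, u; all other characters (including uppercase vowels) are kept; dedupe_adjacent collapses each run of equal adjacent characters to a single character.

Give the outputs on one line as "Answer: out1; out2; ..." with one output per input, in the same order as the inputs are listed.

"scdgw"; "eigkd"; "zyaopfkum"; "eyntzyfpm"

Execution, op by op:
  "lvsrh" -> "hrsvl" -> "hrsvl" -> "wghka" -> "scdgw"
  "szvxt" -> "txvzs" -> "txvzs" -> "imkoh" -> "eigkd"
  "bbjzzuedppno" -> "onppdeuzzjbb" -> "onpdeuzjb" -> "dcestjoyq" -> "zyaopfkum"
  "beunoicnt" -> "tncionueb" -> "tncionueb" -> "icrxdcjtq" -> "eyntzyfpm"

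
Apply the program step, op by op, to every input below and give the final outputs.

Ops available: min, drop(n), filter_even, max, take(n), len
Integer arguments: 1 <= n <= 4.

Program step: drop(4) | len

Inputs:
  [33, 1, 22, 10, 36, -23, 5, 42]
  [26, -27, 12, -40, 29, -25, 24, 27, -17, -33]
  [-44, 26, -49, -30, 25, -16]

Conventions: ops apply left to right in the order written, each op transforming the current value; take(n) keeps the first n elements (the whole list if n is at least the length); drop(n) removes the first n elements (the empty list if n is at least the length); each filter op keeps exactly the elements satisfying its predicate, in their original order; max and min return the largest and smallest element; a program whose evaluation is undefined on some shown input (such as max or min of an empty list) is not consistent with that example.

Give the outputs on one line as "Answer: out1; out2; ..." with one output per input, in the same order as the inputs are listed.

Execution, op by op:
  [33, 1, 22, 10, 36, -23, 5, 42] -> [36, -23, 5, 42] -> 4
  [26, -27, 12, -40, 29, -25, 24, 27, -17, -33] -> [29, -25, 24, 27, -17, -33] -> 6
  [-44, 26, -49, -30, 25, -16] -> [25, -16] -> 2

4; 6; 2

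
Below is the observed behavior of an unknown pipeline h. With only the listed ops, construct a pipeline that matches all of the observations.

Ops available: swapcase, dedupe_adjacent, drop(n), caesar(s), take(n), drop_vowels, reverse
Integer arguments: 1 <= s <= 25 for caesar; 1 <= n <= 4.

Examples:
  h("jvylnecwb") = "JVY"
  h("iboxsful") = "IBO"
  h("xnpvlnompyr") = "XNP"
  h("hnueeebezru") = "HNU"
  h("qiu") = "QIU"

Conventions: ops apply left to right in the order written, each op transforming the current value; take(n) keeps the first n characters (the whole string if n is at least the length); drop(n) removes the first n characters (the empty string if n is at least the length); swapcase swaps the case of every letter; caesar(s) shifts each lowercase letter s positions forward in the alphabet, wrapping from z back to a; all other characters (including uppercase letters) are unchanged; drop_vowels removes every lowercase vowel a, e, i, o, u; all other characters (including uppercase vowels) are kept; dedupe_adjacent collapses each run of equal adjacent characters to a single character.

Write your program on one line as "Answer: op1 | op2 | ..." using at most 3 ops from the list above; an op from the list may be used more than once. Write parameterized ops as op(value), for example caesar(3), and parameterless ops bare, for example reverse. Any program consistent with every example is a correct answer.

dedupe_adjacent | take(3) | swapcase

Check, running the answer program on each example:
  "jvylnecwb" -> "jvylnecwb" -> "jvy" -> "JVY"
  "iboxsful" -> "iboxsful" -> "ibo" -> "IBO"
  "xnpvlnompyr" -> "xnpvlnompyr" -> "xnp" -> "XNP"
  "hnueeebezru" -> "hnuebezru" -> "hnu" -> "HNU"
  "qiu" -> "qiu" -> "qiu" -> "QIU"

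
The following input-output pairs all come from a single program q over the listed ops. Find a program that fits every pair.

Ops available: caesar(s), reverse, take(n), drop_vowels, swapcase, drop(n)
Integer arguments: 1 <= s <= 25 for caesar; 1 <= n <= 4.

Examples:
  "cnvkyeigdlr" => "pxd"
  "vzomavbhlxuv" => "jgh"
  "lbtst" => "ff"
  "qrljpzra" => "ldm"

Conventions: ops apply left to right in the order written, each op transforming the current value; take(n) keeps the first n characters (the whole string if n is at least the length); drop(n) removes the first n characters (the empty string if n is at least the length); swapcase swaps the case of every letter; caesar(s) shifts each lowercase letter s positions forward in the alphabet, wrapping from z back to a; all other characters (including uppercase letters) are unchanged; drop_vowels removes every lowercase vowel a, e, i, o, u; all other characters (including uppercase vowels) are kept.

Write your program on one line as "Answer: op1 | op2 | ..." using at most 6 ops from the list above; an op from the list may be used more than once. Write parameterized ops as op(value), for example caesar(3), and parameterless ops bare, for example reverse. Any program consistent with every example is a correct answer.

reverse | take(3) | caesar(12) | reverse | drop_vowels

Check, running the answer program on each example:
  "cnvkyeigdlr" -> "rldgieykvnc" -> "rld" -> "dxp" -> "pxd" -> "pxd"
  "vzomavbhlxuv" -> "vuxlhbvamozv" -> "vux" -> "hgj" -> "jgh" -> "jgh"
  "lbtst" -> "tstbl" -> "tst" -> "fef" -> "fef" -> "ff"
  "qrljpzra" -> "arzpjlrq" -> "arz" -> "mdl" -> "ldm" -> "ldm"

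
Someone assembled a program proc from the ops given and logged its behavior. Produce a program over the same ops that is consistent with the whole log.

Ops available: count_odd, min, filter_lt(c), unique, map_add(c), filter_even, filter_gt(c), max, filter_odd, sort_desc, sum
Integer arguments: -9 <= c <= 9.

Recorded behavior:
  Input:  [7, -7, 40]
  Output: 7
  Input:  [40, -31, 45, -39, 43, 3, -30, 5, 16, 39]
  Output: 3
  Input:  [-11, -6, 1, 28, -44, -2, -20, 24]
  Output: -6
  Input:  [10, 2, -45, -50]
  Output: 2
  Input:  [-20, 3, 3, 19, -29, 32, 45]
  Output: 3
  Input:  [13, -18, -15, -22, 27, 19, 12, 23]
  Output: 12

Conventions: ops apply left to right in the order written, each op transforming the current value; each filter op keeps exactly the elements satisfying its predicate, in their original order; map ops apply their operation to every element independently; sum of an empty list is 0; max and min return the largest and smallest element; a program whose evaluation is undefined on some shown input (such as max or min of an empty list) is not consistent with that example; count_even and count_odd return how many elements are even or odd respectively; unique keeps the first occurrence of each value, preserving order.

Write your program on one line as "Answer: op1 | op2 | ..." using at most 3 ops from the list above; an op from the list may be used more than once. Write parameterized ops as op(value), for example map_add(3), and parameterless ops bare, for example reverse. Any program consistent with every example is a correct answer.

unique | filter_gt(-7) | min

Check, running the answer program on each example:
  [7, -7, 40] -> [7, -7, 40] -> [7, 40] -> 7
  [40, -31, 45, -39, 43, 3, -30, 5, 16, 39] -> [40, -31, 45, -39, 43, 3, -30, 5, 16, 39] -> [40, 45, 43, 3, 5, 16, 39] -> 3
  [-11, -6, 1, 28, -44, -2, -20, 24] -> [-11, -6, 1, 28, -44, -2, -20, 24] -> [-6, 1, 28, -2, 24] -> -6
  [10, 2, -45, -50] -> [10, 2, -45, -50] -> [10, 2] -> 2
  [-20, 3, 3, 19, -29, 32, 45] -> [-20, 3, 19, -29, 32, 45] -> [3, 19, 32, 45] -> 3
  [13, -18, -15, -22, 27, 19, 12, 23] -> [13, -18, -15, -22, 27, 19, 12, 23] -> [13, 27, 19, 12, 23] -> 12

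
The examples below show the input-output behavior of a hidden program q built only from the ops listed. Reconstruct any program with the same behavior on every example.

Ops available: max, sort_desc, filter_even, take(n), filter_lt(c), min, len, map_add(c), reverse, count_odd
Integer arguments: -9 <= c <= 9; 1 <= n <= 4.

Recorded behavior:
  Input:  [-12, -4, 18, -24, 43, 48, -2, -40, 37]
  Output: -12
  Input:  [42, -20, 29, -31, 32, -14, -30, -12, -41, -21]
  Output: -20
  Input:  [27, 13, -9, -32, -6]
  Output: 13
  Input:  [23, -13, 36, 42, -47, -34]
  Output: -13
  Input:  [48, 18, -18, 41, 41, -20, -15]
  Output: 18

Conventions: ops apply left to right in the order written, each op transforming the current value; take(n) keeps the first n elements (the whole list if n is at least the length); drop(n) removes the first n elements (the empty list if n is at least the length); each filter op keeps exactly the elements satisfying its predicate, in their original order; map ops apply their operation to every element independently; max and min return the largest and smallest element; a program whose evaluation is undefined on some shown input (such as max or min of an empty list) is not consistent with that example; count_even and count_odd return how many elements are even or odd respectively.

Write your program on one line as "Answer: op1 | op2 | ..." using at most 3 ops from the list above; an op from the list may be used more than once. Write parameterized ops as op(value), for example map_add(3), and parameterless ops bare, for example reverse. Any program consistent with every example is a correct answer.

take(2) | min

Check, running the answer program on each example:
  [-12, -4, 18, -24, 43, 48, -2, -40, 37] -> [-12, -4] -> -12
  [42, -20, 29, -31, 32, -14, -30, -12, -41, -21] -> [42, -20] -> -20
  [27, 13, -9, -32, -6] -> [27, 13] -> 13
  [23, -13, 36, 42, -47, -34] -> [23, -13] -> -13
  [48, 18, -18, 41, 41, -20, -15] -> [48, 18] -> 18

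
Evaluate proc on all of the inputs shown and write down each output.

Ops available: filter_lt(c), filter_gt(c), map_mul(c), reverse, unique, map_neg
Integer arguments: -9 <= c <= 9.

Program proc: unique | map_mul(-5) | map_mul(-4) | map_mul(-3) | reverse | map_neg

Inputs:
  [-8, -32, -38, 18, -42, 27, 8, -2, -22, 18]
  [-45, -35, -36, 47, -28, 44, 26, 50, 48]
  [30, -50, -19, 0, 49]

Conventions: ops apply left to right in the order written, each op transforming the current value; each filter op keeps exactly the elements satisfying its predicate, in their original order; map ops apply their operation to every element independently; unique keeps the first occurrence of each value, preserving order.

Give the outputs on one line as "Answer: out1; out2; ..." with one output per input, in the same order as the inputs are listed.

Execution, op by op:
  [-8, -32, -38, 18, -42, 27, 8, -2, -22, 18] -> [-8, -32, -38, 18, -42, 27, 8, -2, -22] -> [40, 160, 190, -90, 210, -135, -40, 10, 110] -> [-160, -640, -760, 360, -840, 540, 160, -40, -440] -> [480, 1920, 2280, -1080, 2520, -1620, -480, 120, 1320] -> [1320, 120, -480, -1620, 2520, -1080, 2280, 1920, 480] -> [-1320, -120, 480, 1620, -2520, 1080, -2280, -1920, -480]
  [-45, -35, -36, 47, -28, 44, 26, 50, 48] -> [-45, -35, -36, 47, -28, 44, 26, 50, 48] -> [225, 175, 180, -235, 140, -220, -130, -250, -240] -> [-900, -700, -720, 940, -560, 880, 520, 1000, 960] -> [2700, 2100, 2160, -2820, 1680, -2640, -1560, -3000, -2880] -> [-2880, -3000, -1560, -2640, 1680, -2820, 2160, 2100, 2700] -> [2880, 3000, 1560, 2640, -1680, 2820, -2160, -2100, -2700]
  [30, -50, -19, 0, 49] -> [30, -50, -19, 0, 49] -> [-150, 250, 95, 0, -245] -> [600, -1000, -380, 0, 980] -> [-1800, 3000, 1140, 0, -2940] -> [-2940, 0, 1140, 3000, -1800] -> [2940, 0, -1140, -3000, 1800]

[-1320, -120, 480, 1620, -2520, 1080, -2280, -1920, -480]; [2880, 3000, 1560, 2640, -1680, 2820, -2160, -2100, -2700]; [2940, 0, -1140, -3000, 1800]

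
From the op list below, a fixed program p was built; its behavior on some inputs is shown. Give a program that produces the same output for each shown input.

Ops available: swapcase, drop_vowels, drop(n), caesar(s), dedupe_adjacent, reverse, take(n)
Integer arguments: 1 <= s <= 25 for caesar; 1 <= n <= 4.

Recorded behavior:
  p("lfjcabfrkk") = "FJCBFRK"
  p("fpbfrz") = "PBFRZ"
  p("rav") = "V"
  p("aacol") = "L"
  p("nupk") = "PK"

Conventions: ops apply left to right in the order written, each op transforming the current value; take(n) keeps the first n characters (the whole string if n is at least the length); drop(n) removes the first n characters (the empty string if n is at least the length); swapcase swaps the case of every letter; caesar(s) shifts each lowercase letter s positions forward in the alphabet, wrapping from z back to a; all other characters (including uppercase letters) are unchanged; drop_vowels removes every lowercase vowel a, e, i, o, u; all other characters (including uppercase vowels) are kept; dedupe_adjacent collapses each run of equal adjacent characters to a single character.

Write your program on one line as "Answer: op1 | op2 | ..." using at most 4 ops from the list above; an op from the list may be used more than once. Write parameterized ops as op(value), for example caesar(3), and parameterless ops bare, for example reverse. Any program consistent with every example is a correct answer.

drop_vowels | swapcase | dedupe_adjacent | drop(1)

Check, running the answer program on each example:
  "lfjcabfrkk" -> "lfjcbfrkk" -> "LFJCBFRKK" -> "LFJCBFRK" -> "FJCBFRK"
  "fpbfrz" -> "fpbfrz" -> "FPBFRZ" -> "FPBFRZ" -> "PBFRZ"
  "rav" -> "rv" -> "RV" -> "RV" -> "V"
  "aacol" -> "cl" -> "CL" -> "CL" -> "L"
  "nupk" -> "npk" -> "NPK" -> "NPK" -> "PK"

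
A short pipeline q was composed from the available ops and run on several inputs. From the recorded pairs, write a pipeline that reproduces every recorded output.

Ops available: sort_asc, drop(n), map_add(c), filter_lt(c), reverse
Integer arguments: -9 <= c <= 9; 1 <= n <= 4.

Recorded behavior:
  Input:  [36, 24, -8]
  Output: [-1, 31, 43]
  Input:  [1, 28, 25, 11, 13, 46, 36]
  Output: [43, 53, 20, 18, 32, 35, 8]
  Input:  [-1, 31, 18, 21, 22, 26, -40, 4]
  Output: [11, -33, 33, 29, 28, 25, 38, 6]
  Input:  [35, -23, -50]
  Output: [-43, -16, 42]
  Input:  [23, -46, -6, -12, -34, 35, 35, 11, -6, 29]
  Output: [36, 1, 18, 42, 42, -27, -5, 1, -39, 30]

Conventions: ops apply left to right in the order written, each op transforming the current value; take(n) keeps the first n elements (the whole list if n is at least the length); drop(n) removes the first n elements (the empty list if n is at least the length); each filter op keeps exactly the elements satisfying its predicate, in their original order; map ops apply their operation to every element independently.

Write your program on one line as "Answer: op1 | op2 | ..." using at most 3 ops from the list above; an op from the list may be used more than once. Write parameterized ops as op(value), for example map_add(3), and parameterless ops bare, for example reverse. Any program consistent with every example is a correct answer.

map_add(9) | reverse | map_add(-2)

Check, running the answer program on each example:
  [36, 24, -8] -> [45, 33, 1] -> [1, 33, 45] -> [-1, 31, 43]
  [1, 28, 25, 11, 13, 46, 36] -> [10, 37, 34, 20, 22, 55, 45] -> [45, 55, 22, 20, 34, 37, 10] -> [43, 53, 20, 18, 32, 35, 8]
  [-1, 31, 18, 21, 22, 26, -40, 4] -> [8, 40, 27, 30, 31, 35, -31, 13] -> [13, -31, 35, 31, 30, 27, 40, 8] -> [11, -33, 33, 29, 28, 25, 38, 6]
  [35, -23, -50] -> [44, -14, -41] -> [-41, -14, 44] -> [-43, -16, 42]
  [23, -46, -6, -12, -34, 35, 35, 11, -6, 29] -> [32, -37, 3, -3, -25, 44, 44, 20, 3, 38] -> [38, 3, 20, 44, 44, -25, -3, 3, -37, 32] -> [36, 1, 18, 42, 42, -27, -5, 1, -39, 30]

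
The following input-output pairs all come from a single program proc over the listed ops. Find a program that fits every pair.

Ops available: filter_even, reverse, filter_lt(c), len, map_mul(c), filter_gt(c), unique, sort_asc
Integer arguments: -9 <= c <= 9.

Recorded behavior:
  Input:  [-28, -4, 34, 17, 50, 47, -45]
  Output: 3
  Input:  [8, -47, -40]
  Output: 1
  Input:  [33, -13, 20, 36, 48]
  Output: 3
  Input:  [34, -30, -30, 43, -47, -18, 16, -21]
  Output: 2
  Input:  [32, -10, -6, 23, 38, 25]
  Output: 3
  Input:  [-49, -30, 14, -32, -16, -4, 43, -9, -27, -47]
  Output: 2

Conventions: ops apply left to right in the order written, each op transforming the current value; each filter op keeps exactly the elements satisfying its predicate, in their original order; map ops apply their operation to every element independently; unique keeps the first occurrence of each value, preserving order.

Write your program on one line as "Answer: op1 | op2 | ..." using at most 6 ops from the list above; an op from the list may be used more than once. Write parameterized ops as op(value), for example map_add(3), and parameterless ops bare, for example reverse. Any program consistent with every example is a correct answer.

unique | reverse | filter_even | filter_gt(-7) | len

Check, running the answer program on each example:
  [-28, -4, 34, 17, 50, 47, -45] -> [-28, -4, 34, 17, 50, 47, -45] -> [-45, 47, 50, 17, 34, -4, -28] -> [50, 34, -4, -28] -> [50, 34, -4] -> 3
  [8, -47, -40] -> [8, -47, -40] -> [-40, -47, 8] -> [-40, 8] -> [8] -> 1
  [33, -13, 20, 36, 48] -> [33, -13, 20, 36, 48] -> [48, 36, 20, -13, 33] -> [48, 36, 20] -> [48, 36, 20] -> 3
  [34, -30, -30, 43, -47, -18, 16, -21] -> [34, -30, 43, -47, -18, 16, -21] -> [-21, 16, -18, -47, 43, -30, 34] -> [16, -18, -30, 34] -> [16, 34] -> 2
  [32, -10, -6, 23, 38, 25] -> [32, -10, -6, 23, 38, 25] -> [25, 38, 23, -6, -10, 32] -> [38, -6, -10, 32] -> [38, -6, 32] -> 3
  [-49, -30, 14, -32, -16, -4, 43, -9, -27, -47] -> [-49, -30, 14, -32, -16, -4, 43, -9, -27, -47] -> [-47, -27, -9, 43, -4, -16, -32, 14, -30, -49] -> [-4, -16, -32, 14, -30] -> [-4, 14] -> 2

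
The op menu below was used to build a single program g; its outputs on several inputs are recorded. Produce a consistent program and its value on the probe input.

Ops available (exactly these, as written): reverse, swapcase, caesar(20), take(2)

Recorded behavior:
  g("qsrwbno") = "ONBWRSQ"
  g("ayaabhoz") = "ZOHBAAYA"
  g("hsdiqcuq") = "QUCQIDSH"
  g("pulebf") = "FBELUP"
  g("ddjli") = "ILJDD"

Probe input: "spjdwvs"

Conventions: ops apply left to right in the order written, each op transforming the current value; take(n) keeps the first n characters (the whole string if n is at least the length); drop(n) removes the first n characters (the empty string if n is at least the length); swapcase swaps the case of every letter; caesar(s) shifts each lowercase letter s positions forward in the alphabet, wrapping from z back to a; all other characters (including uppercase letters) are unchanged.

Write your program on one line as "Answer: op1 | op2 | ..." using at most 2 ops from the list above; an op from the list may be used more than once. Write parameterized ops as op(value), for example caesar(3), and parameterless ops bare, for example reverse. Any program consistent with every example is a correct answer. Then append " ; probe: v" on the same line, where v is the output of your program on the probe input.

reverse | swapcase ; probe: "SVWDJPS"

Check, running the answer program on each example:
  "qsrwbno" -> "onbwrsq" -> "ONBWRSQ"
  "ayaabhoz" -> "zohbaaya" -> "ZOHBAAYA"
  "hsdiqcuq" -> "qucqidsh" -> "QUCQIDSH"
  "pulebf" -> "fbelup" -> "FBELUP"
  "ddjli" -> "iljdd" -> "ILJDD"
  probe: "spjdwvs" -> "svwdjps" -> "SVWDJPS"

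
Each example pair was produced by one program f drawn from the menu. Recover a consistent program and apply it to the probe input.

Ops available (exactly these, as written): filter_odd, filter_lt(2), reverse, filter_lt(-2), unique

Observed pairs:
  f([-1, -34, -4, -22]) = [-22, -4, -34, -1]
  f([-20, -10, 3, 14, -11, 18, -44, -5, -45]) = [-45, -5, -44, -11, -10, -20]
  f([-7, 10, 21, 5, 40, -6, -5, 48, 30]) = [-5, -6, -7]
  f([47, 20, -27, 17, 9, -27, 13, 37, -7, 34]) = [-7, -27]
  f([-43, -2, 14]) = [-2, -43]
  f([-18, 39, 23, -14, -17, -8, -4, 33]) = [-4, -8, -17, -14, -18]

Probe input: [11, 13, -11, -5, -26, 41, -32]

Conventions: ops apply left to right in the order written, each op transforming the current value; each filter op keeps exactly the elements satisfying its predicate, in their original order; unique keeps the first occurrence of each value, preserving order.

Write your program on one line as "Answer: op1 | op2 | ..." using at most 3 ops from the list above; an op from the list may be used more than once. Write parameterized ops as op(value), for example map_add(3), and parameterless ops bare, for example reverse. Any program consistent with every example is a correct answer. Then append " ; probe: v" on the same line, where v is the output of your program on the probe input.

filter_lt(2) | reverse | unique ; probe: [-32, -26, -5, -11]

Check, running the answer program on each example:
  [-1, -34, -4, -22] -> [-1, -34, -4, -22] -> [-22, -4, -34, -1] -> [-22, -4, -34, -1]
  [-20, -10, 3, 14, -11, 18, -44, -5, -45] -> [-20, -10, -11, -44, -5, -45] -> [-45, -5, -44, -11, -10, -20] -> [-45, -5, -44, -11, -10, -20]
  [-7, 10, 21, 5, 40, -6, -5, 48, 30] -> [-7, -6, -5] -> [-5, -6, -7] -> [-5, -6, -7]
  [47, 20, -27, 17, 9, -27, 13, 37, -7, 34] -> [-27, -27, -7] -> [-7, -27, -27] -> [-7, -27]
  [-43, -2, 14] -> [-43, -2] -> [-2, -43] -> [-2, -43]
  [-18, 39, 23, -14, -17, -8, -4, 33] -> [-18, -14, -17, -8, -4] -> [-4, -8, -17, -14, -18] -> [-4, -8, -17, -14, -18]
  probe: [11, 13, -11, -5, -26, 41, -32] -> [-11, -5, -26, -32] -> [-32, -26, -5, -11] -> [-32, -26, -5, -11]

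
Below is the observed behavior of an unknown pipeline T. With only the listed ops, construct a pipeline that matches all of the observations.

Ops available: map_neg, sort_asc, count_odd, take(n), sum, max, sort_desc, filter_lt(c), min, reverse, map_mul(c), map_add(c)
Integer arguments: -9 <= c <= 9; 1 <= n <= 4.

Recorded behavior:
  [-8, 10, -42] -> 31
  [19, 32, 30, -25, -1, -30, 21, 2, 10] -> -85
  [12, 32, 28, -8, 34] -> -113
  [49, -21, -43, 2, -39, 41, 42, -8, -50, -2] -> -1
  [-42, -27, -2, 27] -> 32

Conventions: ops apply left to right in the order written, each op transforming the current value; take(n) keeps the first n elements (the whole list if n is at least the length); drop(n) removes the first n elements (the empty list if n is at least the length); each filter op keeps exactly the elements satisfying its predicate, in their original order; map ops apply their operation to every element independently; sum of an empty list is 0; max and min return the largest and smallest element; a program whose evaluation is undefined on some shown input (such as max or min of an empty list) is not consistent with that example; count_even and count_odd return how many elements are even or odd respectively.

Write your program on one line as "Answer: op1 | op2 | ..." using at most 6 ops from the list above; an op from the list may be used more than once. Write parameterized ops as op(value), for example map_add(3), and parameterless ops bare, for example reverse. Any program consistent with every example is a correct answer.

reverse | map_add(3) | map_neg | reverse | sum

Check, running the answer program on each example:
  [-8, 10, -42] -> [-42, 10, -8] -> [-39, 13, -5] -> [39, -13, 5] -> [5, -13, 39] -> 31
  [19, 32, 30, -25, -1, -30, 21, 2, 10] -> [10, 2, 21, -30, -1, -25, 30, 32, 19] -> [13, 5, 24, -27, 2, -22, 33, 35, 22] -> [-13, -5, -24, 27, -2, 22, -33, -35, -22] -> [-22, -35, -33, 22, -2, 27, -24, -5, -13] -> -85
  [12, 32, 28, -8, 34] -> [34, -8, 28, 32, 12] -> [37, -5, 31, 35, 15] -> [-37, 5, -31, -35, -15] -> [-15, -35, -31, 5, -37] -> -113
  [49, -21, -43, 2, -39, 41, 42, -8, -50, -2] -> [-2, -50, -8, 42, 41, -39, 2, -43, -21, 49] -> [1, -47, -5, 45, 44, -36, 5, -40, -18, 52] -> [-1, 47, 5, -45, -44, 36, -5, 40, 18, -52] -> [-52, 18, 40, -5, 36, -44, -45, 5, 47, -1] -> -1
  [-42, -27, -2, 27] -> [27, -2, -27, -42] -> [30, 1, -24, -39] -> [-30, -1, 24, 39] -> [39, 24, -1, -30] -> 32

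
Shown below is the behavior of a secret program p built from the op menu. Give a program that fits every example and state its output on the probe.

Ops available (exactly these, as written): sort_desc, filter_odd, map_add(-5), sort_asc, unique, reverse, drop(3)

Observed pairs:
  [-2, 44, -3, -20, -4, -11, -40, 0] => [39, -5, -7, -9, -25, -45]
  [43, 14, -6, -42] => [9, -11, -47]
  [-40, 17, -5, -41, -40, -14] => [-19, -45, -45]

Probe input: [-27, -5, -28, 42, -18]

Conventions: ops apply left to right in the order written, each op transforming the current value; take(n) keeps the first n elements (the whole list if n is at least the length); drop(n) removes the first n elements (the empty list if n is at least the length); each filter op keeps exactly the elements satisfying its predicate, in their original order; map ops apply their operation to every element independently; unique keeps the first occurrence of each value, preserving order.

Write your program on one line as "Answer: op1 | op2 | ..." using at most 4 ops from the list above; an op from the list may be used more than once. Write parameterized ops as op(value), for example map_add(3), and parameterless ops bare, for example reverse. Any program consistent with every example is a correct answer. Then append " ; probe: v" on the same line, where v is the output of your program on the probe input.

sort_desc | map_add(-5) | filter_odd ; probe: [37, -23, -33]

Check, running the answer program on each example:
  [-2, 44, -3, -20, -4, -11, -40, 0] -> [44, 0, -2, -3, -4, -11, -20, -40] -> [39, -5, -7, -8, -9, -16, -25, -45] -> [39, -5, -7, -9, -25, -45]
  [43, 14, -6, -42] -> [43, 14, -6, -42] -> [38, 9, -11, -47] -> [9, -11, -47]
  [-40, 17, -5, -41, -40, -14] -> [17, -5, -14, -40, -40, -41] -> [12, -10, -19, -45, -45, -46] -> [-19, -45, -45]
  probe: [-27, -5, -28, 42, -18] -> [42, -5, -18, -27, -28] -> [37, -10, -23, -32, -33] -> [37, -23, -33]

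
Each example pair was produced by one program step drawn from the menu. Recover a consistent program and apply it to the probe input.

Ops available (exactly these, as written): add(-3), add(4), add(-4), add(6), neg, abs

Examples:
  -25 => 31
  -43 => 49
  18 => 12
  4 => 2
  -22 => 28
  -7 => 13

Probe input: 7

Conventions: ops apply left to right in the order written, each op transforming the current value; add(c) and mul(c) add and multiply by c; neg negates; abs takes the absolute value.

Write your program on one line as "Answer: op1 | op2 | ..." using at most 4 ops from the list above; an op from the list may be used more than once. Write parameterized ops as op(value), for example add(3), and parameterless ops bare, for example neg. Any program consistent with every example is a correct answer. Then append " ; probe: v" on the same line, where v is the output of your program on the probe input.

neg | add(6) | abs ; probe: 1

Check, running the answer program on each example:
  -25 -> 25 -> 31 -> 31
  -43 -> 43 -> 49 -> 49
  18 -> -18 -> -12 -> 12
  4 -> -4 -> 2 -> 2
  -22 -> 22 -> 28 -> 28
  -7 -> 7 -> 13 -> 13
  probe: 7 -> -7 -> -1 -> 1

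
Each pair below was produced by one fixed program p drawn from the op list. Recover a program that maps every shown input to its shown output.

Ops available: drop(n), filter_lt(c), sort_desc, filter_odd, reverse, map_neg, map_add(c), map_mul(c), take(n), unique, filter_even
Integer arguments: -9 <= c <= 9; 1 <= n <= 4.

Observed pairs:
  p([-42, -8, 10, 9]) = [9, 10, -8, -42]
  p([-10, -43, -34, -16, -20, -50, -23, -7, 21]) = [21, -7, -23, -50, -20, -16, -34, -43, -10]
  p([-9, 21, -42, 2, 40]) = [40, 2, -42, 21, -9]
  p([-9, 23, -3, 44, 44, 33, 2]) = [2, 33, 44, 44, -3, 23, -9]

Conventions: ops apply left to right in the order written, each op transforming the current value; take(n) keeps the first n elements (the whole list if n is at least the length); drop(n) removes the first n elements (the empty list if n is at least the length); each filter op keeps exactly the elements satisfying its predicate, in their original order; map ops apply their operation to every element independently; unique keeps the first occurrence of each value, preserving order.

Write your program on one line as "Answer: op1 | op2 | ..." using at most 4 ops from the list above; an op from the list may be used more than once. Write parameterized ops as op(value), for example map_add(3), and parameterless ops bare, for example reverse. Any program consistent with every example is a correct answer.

map_neg | reverse | map_neg

Check, running the answer program on each example:
  [-42, -8, 10, 9] -> [42, 8, -10, -9] -> [-9, -10, 8, 42] -> [9, 10, -8, -42]
  [-10, -43, -34, -16, -20, -50, -23, -7, 21] -> [10, 43, 34, 16, 20, 50, 23, 7, -21] -> [-21, 7, 23, 50, 20, 16, 34, 43, 10] -> [21, -7, -23, -50, -20, -16, -34, -43, -10]
  [-9, 21, -42, 2, 40] -> [9, -21, 42, -2, -40] -> [-40, -2, 42, -21, 9] -> [40, 2, -42, 21, -9]
  [-9, 23, -3, 44, 44, 33, 2] -> [9, -23, 3, -44, -44, -33, -2] -> [-2, -33, -44, -44, 3, -23, 9] -> [2, 33, 44, 44, -3, 23, -9]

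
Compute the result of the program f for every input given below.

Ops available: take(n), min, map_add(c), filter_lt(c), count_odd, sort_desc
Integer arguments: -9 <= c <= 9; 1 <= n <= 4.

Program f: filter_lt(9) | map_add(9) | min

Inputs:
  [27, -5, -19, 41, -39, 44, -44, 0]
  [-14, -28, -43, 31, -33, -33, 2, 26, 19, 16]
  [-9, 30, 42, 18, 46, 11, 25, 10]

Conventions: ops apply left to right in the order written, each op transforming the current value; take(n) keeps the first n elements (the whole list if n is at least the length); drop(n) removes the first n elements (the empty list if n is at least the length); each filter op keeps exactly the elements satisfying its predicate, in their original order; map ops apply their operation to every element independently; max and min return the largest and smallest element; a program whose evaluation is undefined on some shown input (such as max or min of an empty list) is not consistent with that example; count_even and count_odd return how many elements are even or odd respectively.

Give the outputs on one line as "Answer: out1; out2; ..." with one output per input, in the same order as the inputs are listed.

Execution, op by op:
  [27, -5, -19, 41, -39, 44, -44, 0] -> [-5, -19, -39, -44, 0] -> [4, -10, -30, -35, 9] -> -35
  [-14, -28, -43, 31, -33, -33, 2, 26, 19, 16] -> [-14, -28, -43, -33, -33, 2] -> [-5, -19, -34, -24, -24, 11] -> -34
  [-9, 30, 42, 18, 46, 11, 25, 10] -> [-9] -> [0] -> 0

-35; -34; 0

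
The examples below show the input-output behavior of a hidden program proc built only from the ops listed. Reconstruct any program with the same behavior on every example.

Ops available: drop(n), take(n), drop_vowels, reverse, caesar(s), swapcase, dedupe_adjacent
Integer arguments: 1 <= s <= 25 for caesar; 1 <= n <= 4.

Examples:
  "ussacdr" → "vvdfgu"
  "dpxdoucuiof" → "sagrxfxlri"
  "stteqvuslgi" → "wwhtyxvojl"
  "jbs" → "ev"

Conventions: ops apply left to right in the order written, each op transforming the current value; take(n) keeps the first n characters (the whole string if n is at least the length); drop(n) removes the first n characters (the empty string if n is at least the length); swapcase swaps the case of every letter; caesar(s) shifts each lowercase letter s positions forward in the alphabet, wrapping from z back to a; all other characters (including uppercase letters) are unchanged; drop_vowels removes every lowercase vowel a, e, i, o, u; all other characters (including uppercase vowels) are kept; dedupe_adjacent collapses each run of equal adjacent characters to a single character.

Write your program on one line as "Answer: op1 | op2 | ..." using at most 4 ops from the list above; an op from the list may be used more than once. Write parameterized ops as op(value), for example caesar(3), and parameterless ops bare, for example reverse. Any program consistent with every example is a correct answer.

caesar(6) | caesar(23) | drop(1)

Check, running the answer program on each example:
  "ussacdr" -> "ayygijx" -> "xvvdfgu" -> "vvdfgu"
  "dpxdoucuiof" -> "jvdjuaiaoul" -> "gsagrxfxlri" -> "sagrxfxlri"
  "stteqvuslgi" -> "yzzkwbayrmo" -> "vwwhtyxvojl" -> "wwhtyxvojl"
  "jbs" -> "phy" -> "mev" -> "ev"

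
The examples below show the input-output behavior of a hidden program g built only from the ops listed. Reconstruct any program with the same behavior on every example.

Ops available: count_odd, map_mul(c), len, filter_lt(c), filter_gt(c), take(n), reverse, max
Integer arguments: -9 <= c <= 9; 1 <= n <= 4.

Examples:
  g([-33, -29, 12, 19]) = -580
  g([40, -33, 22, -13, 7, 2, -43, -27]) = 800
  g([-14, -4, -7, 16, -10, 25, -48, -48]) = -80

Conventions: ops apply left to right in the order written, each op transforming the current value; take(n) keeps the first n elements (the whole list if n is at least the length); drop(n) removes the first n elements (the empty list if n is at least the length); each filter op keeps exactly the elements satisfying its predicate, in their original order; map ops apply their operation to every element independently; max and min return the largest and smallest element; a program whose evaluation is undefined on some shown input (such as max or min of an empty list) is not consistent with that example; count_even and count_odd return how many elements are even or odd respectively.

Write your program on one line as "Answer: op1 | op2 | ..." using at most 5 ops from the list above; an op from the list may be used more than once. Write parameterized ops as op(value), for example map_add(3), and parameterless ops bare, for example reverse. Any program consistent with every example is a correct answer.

map_mul(4) | map_mul(5) | take(2) | max

Check, running the answer program on each example:
  [-33, -29, 12, 19] -> [-132, -116, 48, 76] -> [-660, -580, 240, 380] -> [-660, -580] -> -580
  [40, -33, 22, -13, 7, 2, -43, -27] -> [160, -132, 88, -52, 28, 8, -172, -108] -> [800, -660, 440, -260, 140, 40, -860, -540] -> [800, -660] -> 800
  [-14, -4, -7, 16, -10, 25, -48, -48] -> [-56, -16, -28, 64, -40, 100, -192, -192] -> [-280, -80, -140, 320, -200, 500, -960, -960] -> [-280, -80] -> -80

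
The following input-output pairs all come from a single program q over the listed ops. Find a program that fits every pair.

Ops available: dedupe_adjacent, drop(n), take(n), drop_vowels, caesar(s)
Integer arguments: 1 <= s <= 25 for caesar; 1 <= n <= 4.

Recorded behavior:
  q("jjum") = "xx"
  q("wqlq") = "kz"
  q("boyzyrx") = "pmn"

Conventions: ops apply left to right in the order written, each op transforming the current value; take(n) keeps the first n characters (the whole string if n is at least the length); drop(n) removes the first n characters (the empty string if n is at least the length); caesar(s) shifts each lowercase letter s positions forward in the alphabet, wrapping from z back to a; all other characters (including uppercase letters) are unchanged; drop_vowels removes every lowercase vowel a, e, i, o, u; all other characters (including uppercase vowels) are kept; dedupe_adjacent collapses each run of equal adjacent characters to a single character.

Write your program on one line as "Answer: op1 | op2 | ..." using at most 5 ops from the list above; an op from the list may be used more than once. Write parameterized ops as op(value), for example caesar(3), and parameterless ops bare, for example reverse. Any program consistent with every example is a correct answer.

drop_vowels | caesar(2) | caesar(12) | take(3) | drop_vowels

Check, running the answer program on each example:
  "jjum" -> "jjm" -> "llo" -> "xxa" -> "xxa" -> "xx"
  "wqlq" -> "wqlq" -> "ysns" -> "keze" -> "kez" -> "kz"
  "boyzyrx" -> "byzyrx" -> "dabatz" -> "pmnmfl" -> "pmn" -> "pmn"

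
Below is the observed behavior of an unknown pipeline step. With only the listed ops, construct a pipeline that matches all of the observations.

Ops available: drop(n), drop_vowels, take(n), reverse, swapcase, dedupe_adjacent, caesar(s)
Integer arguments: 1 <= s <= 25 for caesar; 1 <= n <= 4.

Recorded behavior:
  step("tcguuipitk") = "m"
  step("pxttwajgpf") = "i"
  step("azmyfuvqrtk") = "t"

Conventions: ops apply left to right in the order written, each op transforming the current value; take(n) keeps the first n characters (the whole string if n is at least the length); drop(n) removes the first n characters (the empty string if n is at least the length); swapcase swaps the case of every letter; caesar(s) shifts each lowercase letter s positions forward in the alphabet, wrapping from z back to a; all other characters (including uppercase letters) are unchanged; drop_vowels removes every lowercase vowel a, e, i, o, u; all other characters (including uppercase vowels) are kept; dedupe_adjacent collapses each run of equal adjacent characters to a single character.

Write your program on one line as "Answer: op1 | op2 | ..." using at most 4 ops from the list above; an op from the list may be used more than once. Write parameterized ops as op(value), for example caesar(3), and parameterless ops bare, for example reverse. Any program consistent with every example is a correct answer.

take(2) | take(1) | caesar(6) | caesar(13)

Check, running the answer program on each example:
  "tcguuipitk" -> "tc" -> "t" -> "z" -> "m"
  "pxttwajgpf" -> "px" -> "p" -> "v" -> "i"
  "azmyfuvqrtk" -> "az" -> "a" -> "g" -> "t"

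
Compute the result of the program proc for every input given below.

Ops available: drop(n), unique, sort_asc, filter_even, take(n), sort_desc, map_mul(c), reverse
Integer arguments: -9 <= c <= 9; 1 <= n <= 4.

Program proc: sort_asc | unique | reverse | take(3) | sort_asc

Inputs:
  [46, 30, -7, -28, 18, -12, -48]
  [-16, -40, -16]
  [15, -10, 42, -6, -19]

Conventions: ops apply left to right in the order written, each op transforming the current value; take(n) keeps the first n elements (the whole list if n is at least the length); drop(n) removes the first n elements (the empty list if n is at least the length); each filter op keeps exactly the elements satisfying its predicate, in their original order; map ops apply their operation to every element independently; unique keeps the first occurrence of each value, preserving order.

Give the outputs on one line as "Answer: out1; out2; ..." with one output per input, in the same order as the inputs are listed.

[18, 30, 46]; [-40, -16]; [-6, 15, 42]

Execution, op by op:
  [46, 30, -7, -28, 18, -12, -48] -> [-48, -28, -12, -7, 18, 30, 46] -> [-48, -28, -12, -7, 18, 30, 46] -> [46, 30, 18, -7, -12, -28, -48] -> [46, 30, 18] -> [18, 30, 46]
  [-16, -40, -16] -> [-40, -16, -16] -> [-40, -16] -> [-16, -40] -> [-16, -40] -> [-40, -16]
  [15, -10, 42, -6, -19] -> [-19, -10, -6, 15, 42] -> [-19, -10, -6, 15, 42] -> [42, 15, -6, -10, -19] -> [42, 15, -6] -> [-6, 15, 42]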